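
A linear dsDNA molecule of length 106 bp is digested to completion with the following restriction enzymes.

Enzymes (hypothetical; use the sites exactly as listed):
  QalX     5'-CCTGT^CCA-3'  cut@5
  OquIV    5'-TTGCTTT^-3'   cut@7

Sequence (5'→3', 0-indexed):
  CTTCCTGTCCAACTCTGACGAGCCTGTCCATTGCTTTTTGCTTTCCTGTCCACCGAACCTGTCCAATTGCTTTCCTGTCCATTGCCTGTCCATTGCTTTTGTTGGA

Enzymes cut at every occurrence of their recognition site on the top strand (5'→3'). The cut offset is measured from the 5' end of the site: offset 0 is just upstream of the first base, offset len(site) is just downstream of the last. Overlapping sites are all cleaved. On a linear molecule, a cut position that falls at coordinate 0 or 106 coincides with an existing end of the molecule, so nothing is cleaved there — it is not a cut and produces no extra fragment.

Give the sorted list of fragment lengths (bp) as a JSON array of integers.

[5,5,7,7,8,10,10,11,11,13,19]

Site scan:
  QalX (CCTGTCCA, off=5): starts [3, 22, 44, 57, 73, 84] → cuts [8, 27, 49, 62, 78, 89]
  OquIV (TTGCTTT, off=7): starts [30, 37, 66, 92] → cuts [37, 44, 73, 99]

Pooled cuts: [8, 27, 37, 44, 49, 62, 73, 78, 89, 99]

Fragment lengths:
  [0,8): 8 bp
  [8,27): 19 bp
  [27,37): 10 bp
  [37,44): 7 bp
  [44,49): 5 bp
  [49,62): 13 bp
  [62,73): 11 bp
  [73,78): 5 bp
  [78,89): 11 bp
  [89,99): 10 bp
  [99,106): 7 bp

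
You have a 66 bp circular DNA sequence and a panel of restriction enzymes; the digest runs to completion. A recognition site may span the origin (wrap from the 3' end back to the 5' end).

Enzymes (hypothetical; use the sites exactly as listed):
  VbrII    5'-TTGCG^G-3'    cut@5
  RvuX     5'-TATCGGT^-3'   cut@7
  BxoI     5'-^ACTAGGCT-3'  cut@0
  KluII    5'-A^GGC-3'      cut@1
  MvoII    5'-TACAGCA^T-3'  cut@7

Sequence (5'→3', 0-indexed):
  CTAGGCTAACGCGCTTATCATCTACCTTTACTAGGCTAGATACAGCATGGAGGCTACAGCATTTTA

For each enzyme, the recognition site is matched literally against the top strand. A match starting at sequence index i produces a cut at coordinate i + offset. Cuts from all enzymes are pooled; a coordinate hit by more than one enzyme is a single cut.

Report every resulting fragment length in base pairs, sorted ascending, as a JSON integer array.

Scan for sites:
  VbrII (TTGCGG, off=5): no sites
  RvuX (TATCGGT, off=7): no sites
  BxoI (ACTAGGCT, off=0): starts [29, 65] → cuts [29, 65]
  KluII (AGGC, off=1): starts [2, 32, 50] → cuts [3, 33, 51]
  MvoII (TACAGCAT, off=7): starts [40, 54] → cuts [47, 61]

All cut coordinates (distinct, sorted): [3, 29, 33, 47, 51, 61, 65]

Fragments:
  3→29: 26 bp
  29→33: 4 bp
  33→47: 14 bp
  47→51: 4 bp
  51→61: 10 bp
  61→65: 4 bp
  65→3 (wrap): 66-65+3 = 4 bp

[4,4,4,4,10,14,26]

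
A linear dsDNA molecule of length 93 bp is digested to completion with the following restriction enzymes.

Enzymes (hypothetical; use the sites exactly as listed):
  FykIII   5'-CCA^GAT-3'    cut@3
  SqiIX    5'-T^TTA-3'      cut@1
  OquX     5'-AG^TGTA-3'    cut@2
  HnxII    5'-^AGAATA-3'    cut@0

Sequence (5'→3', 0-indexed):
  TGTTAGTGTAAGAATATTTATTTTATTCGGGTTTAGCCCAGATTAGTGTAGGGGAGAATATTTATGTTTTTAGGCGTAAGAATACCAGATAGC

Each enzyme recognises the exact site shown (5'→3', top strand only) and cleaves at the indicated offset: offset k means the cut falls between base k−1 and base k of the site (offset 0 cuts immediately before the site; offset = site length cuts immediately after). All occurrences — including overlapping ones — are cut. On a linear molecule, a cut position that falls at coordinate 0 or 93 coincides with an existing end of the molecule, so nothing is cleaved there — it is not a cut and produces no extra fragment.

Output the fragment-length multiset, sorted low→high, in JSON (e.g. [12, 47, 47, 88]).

Scan for sites:
  FykIII (CCAGAT, off=3): starts [37, 84] → cuts [40, 87]
  SqiIX (TTTA, off=1): starts [16, 21, 31, 60, 68] → cuts [17, 22, 32, 61, 69]
  OquX (AGTGTA, off=2): starts [4, 44] → cuts [6, 46]
  HnxII (AGAATA, off=0): starts [10, 54, 78] → cuts [10, 54, 78]

All cut coordinates (distinct, sorted): [6, 10, 17, 22, 32, 40, 46, 54, 61, 69, 78, 87]

Fragments:
  [0,6): 6 bp
  [6,10): 4 bp
  [10,17): 7 bp
  [17,22): 5 bp
  [22,32): 10 bp
  [32,40): 8 bp
  [40,46): 6 bp
  [46,54): 8 bp
  [54,61): 7 bp
  [61,69): 8 bp
  [69,78): 9 bp
  [78,87): 9 bp
  [87,93): 6 bp

[4,5,6,6,6,7,7,8,8,8,9,9,10]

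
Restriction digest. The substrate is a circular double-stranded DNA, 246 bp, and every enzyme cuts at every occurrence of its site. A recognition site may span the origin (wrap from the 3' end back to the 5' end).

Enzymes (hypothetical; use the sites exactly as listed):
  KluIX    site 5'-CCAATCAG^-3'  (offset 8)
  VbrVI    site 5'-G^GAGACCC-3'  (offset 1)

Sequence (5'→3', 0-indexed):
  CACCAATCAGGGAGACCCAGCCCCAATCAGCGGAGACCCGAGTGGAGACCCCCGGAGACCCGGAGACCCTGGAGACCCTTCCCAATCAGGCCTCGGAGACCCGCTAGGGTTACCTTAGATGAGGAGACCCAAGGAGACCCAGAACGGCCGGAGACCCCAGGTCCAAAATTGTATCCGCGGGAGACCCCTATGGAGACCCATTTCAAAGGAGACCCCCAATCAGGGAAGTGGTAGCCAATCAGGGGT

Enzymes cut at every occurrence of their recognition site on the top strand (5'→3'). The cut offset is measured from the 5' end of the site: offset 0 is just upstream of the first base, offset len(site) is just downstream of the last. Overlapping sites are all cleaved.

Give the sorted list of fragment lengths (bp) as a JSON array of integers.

[1,2,6,8,9,10,10,12,12,14,15,16,17,18,19,19,28,30]

Scan for sites:
  KluIX CCAATCAG/8: at [2, 22, 81, 215, 234] ⇒ [10, 30, 89, 223, 242]
  VbrVI GGAGACCC/1: at [10, 31, 43, 53, 61, 70, 94, 122, 132, 149, 179, 191, 207] ⇒ [11, 32, 44, 54, 62, 71, 95, 123, 133, 150, 180, 192, 208]

Pooled cuts: [10, 11, 30, 32, 44, 54, 62, 71, 89, 95, 123, 133, 150, 180, 192, 208, 223, 242]

Fragments:
  10→11: 1 bp
  11→30: 19 bp
  30→32: 2 bp
  32→44: 12 bp
  44→54: 10 bp
  54→62: 8 bp
  62→71: 9 bp
  71→89: 18 bp
  89→95: 6 bp
  95→123: 28 bp
  123→133: 10 bp
  133→150: 17 bp
  150→180: 30 bp
  180→192: 12 bp
  192→208: 16 bp
  208→223: 15 bp
  223→242: 19 bp
  242→10 (wrap): 246-242+10 = 14 bp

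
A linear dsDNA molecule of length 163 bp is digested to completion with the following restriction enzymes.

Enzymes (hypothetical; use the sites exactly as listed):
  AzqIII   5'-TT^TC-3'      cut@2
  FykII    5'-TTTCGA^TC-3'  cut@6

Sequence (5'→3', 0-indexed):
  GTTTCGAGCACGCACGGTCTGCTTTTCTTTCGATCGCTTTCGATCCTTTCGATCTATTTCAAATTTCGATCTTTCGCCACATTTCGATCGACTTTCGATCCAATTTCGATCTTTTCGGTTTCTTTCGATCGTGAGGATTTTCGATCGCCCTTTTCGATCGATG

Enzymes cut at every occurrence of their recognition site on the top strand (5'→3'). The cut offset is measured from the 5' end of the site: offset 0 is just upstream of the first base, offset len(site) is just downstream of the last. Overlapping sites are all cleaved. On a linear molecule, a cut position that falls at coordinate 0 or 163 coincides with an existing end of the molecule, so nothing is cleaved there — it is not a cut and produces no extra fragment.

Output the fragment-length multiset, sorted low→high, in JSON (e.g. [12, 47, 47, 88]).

[3,4,4,4,4,4,4,4,4,4,4,4,4,4,5,5,6,6,6,6,7,7,7,9,10,12,22]

Site scan:
  AzqIII (TTTC, off=2): starts [1, 23, 27, 37, 46, 56, 63, 71, 81, 92, 103, 112, 118, 122, 138, 151] → cuts [3, 25, 29, 39, 48, 58, 65, 73, 83, 94, 105, 114, 120, 124, 140, 153]
  FykII (TTTCGATC, off=6): starts [27, 37, 46, 63, 81, 92, 103, 122, 138, 151] → cuts [33, 43, 52, 69, 87, 98, 109, 128, 144, 157]

All cut coordinates (distinct, sorted): [3, 25, 29, 33, 39, 43, 48, 52, 58, 65, 69, 73, 83, 87, 94, 98, 105, 109, 114, 120, 124, 128, 140, 144, 153, 157]

Fragments:
  [0,3): 3 bp
  [3,25): 22 bp
  [25,29): 4 bp
  [29,33): 4 bp
  [33,39): 6 bp
  [39,43): 4 bp
  [43,48): 5 bp
  [48,52): 4 bp
  [52,58): 6 bp
  [58,65): 7 bp
  [65,69): 4 bp
  [69,73): 4 bp
  [73,83): 10 bp
  [83,87): 4 bp
  [87,94): 7 bp
  [94,98): 4 bp
  [98,105): 7 bp
  [105,109): 4 bp
  [109,114): 5 bp
  [114,120): 6 bp
  [120,124): 4 bp
  [124,128): 4 bp
  [128,140): 12 bp
  [140,144): 4 bp
  [144,153): 9 bp
  [153,157): 4 bp
  [157,163): 6 bp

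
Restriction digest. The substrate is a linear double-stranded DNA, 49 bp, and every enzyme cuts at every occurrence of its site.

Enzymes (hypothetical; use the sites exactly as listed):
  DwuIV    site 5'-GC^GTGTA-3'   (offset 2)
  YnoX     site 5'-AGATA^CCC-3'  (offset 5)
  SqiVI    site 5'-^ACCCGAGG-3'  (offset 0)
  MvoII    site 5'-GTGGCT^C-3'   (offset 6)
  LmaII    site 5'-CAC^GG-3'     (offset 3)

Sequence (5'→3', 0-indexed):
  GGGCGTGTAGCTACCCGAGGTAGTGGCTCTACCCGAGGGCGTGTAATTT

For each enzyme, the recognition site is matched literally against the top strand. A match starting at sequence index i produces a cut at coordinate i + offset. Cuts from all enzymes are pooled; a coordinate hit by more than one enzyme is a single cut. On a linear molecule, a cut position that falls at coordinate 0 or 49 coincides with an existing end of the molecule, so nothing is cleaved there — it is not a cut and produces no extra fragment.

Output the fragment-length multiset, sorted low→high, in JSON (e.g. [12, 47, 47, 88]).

[2,4,8,9,10,16]

Site scan:
  DwuIV (GCGTGTA, off=2): starts [2, 38] → cuts [4, 40]
  YnoX (AGATACCC, off=5): no sites
  SqiVI (ACCCGAGG, off=0): starts [12, 30] → cuts [12, 30]
  MvoII (GTGGCTC, off=6): starts [22] → cuts [28]
  LmaII (CACGG, off=3): no sites

Pooled cuts: [4, 12, 28, 30, 40]

Fragments:
  [0,4): 4 bp
  [4,12): 8 bp
  [12,28): 16 bp
  [28,30): 2 bp
  [30,40): 10 bp
  [40,49): 9 bp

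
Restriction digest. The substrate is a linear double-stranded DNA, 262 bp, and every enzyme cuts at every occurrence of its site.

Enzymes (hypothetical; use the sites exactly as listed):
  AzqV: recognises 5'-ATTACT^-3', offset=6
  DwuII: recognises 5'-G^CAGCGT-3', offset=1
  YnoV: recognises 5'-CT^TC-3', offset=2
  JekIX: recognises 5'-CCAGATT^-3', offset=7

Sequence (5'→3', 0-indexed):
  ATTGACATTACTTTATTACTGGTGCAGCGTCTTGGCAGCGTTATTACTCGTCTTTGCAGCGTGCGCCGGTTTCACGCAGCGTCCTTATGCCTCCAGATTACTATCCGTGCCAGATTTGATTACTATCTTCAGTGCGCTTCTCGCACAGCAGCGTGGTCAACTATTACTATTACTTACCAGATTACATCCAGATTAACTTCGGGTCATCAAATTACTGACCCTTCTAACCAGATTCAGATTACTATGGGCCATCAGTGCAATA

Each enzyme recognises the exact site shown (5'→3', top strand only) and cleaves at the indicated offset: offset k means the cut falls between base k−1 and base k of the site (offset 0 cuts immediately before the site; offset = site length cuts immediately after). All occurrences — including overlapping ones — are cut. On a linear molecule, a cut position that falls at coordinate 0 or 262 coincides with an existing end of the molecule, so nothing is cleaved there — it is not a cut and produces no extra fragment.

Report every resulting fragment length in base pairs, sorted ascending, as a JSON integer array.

Per-enzyme occurrences:
  AzqV ATTACT/6: at [6, 14, 42, 96, 118, 162, 168, 210, 237] ⇒ [12, 20, 48, 102, 124, 168, 174, 216, 243]
  DwuII GCAGCGT/1: at [23, 34, 55, 75, 147] ⇒ [24, 35, 56, 76, 148]
  YnoV CTTC/2: at [126, 136, 196, 220] ⇒ [128, 138, 198, 222]
  JekIX CCAGATT/7: at [92, 109, 176, 187, 227] ⇒ [99, 116, 183, 194, 234]

Pooled cuts: [12, 20, 24, 35, 48, 56, 76, 99, 102, 116, 124, 128, 138, 148, 168, 174, 183, 194, 198, 216, 222, 234, 243]

Fragment lengths:
  [0,12): 12 bp
  [12,20): 8 bp
  [20,24): 4 bp
  [24,35): 11 bp
  [35,48): 13 bp
  [48,56): 8 bp
  [56,76): 20 bp
  [76,99): 23 bp
  [99,102): 3 bp
  [102,116): 14 bp
  [116,124): 8 bp
  [124,128): 4 bp
  [128,138): 10 bp
  [138,148): 10 bp
  [148,168): 20 bp
  [168,174): 6 bp
  [174,183): 9 bp
  [183,194): 11 bp
  [194,198): 4 bp
  [198,216): 18 bp
  [216,222): 6 bp
  [222,234): 12 bp
  [234,243): 9 bp
  [243,262): 19 bp

[3,4,4,4,6,6,8,8,8,9,9,10,10,11,11,12,12,13,14,18,19,20,20,23]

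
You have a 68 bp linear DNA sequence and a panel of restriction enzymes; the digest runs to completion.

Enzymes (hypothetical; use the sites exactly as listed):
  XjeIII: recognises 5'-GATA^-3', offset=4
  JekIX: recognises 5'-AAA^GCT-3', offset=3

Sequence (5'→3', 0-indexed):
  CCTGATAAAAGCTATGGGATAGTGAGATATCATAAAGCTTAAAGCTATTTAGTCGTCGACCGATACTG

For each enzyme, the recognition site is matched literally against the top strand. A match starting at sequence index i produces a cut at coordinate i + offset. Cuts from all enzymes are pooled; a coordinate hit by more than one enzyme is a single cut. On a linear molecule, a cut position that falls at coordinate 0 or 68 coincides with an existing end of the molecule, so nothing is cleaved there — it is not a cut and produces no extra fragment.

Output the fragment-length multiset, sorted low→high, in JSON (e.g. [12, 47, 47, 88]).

[3,3,7,7,7,8,11,22]

Per-enzyme occurrences:
  XjeIII (GATA, off=4): starts [3, 17, 25, 61] → cuts [7, 21, 29, 65]
  JekIX (AAAGCT, off=3): starts [7, 33, 40] → cuts [10, 36, 43]

All cut coordinates (distinct, sorted): [7, 10, 21, 29, 36, 43, 65]

Fragments:
  [0,7): 7 bp
  [7,10): 3 bp
  [10,21): 11 bp
  [21,29): 8 bp
  [29,36): 7 bp
  [36,43): 7 bp
  [43,65): 22 bp
  [65,68): 3 bp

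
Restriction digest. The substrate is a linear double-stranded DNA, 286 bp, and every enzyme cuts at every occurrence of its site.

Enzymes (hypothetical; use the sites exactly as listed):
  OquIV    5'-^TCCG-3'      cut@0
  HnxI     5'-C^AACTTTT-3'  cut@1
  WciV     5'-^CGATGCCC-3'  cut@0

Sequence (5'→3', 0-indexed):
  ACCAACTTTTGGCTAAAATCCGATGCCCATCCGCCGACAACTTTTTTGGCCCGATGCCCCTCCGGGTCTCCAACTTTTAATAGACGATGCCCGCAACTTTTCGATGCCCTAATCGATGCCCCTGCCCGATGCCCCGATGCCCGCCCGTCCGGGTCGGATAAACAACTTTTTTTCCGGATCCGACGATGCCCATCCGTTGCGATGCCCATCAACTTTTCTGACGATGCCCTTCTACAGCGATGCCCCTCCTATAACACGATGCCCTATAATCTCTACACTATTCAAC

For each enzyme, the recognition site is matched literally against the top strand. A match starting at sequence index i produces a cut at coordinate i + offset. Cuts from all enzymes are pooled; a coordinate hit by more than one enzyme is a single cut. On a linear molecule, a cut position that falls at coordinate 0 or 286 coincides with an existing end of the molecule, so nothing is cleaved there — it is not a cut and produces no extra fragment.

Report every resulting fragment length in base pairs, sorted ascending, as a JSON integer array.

Site scan:
  OquIV (TCCG, off=0): starts [18, 29, 60, 147, 172, 178, 192] → cuts [18, 29, 60, 147, 172, 178, 192]
  HnxI (CAACTTTT, off=1): starts [2, 37, 70, 93, 162, 209] → cuts [3, 38, 71, 94, 163, 210]
  WciV (CGATGCCC, off=0): starts [20, 51, 84, 101, 113, 126, 134, 183, 199, 221, 237, 256] → cuts [20, 51, 84, 101, 113, 126, 134, 183, 199, 221, 237, 256]

All cut coordinates (distinct, sorted): [3, 18, 20, 29, 38, 51, 60, 71, 84, 94, 101, 113, 126, 134, 147, 163, 172, 178, 183, 192, 199, 210, 221, 237, 256]

Fragment lengths:
  [0,3): 3 bp
  [3,18): 15 bp
  [18,20): 2 bp
  [20,29): 9 bp
  [29,38): 9 bp
  [38,51): 13 bp
  [51,60): 9 bp
  [60,71): 11 bp
  [71,84): 13 bp
  [84,94): 10 bp
  [94,101): 7 bp
  [101,113): 12 bp
  [113,126): 13 bp
  [126,134): 8 bp
  [134,147): 13 bp
  [147,163): 16 bp
  [163,172): 9 bp
  [172,178): 6 bp
  [178,183): 5 bp
  [183,192): 9 bp
  [192,199): 7 bp
  [199,210): 11 bp
  [210,221): 11 bp
  [221,237): 16 bp
  [237,256): 19 bp
  [256,286): 30 bp

[2,3,5,6,7,7,8,9,9,9,9,9,10,11,11,11,12,13,13,13,13,15,16,16,19,30]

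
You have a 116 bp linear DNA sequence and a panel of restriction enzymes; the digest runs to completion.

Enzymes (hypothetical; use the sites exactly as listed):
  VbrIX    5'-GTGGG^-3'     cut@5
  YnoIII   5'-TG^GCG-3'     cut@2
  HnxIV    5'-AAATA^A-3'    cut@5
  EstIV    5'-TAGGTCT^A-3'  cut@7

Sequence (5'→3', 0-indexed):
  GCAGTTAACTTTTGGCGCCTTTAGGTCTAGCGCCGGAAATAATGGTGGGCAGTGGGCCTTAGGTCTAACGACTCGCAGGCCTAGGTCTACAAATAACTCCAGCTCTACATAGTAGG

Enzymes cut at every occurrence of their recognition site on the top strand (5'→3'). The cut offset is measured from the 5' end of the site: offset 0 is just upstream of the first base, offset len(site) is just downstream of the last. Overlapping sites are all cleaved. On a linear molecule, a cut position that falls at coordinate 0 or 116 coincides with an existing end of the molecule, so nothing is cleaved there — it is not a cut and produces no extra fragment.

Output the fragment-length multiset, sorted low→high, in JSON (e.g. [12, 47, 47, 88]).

[7,7,8,10,13,14,14,21,22]

Per-enzyme occurrences:
  VbrIX (GTGGG, off=5): starts [44, 51] → cuts [49, 56]
  YnoIII (TGGCG, off=2): starts [12] → cuts [14]
  HnxIV (AAATAA, off=5): starts [36, 90] → cuts [41, 95]
  EstIV (TAGGTCTA, off=7): starts [21, 59, 81] → cuts [28, 66, 88]

Pooled cuts: [14, 28, 41, 49, 56, 66, 88, 95]

Fragments:
  [0,14): 14 bp
  [14,28): 14 bp
  [28,41): 13 bp
  [41,49): 8 bp
  [49,56): 7 bp
  [56,66): 10 bp
  [66,88): 22 bp
  [88,95): 7 bp
  [95,116): 21 bp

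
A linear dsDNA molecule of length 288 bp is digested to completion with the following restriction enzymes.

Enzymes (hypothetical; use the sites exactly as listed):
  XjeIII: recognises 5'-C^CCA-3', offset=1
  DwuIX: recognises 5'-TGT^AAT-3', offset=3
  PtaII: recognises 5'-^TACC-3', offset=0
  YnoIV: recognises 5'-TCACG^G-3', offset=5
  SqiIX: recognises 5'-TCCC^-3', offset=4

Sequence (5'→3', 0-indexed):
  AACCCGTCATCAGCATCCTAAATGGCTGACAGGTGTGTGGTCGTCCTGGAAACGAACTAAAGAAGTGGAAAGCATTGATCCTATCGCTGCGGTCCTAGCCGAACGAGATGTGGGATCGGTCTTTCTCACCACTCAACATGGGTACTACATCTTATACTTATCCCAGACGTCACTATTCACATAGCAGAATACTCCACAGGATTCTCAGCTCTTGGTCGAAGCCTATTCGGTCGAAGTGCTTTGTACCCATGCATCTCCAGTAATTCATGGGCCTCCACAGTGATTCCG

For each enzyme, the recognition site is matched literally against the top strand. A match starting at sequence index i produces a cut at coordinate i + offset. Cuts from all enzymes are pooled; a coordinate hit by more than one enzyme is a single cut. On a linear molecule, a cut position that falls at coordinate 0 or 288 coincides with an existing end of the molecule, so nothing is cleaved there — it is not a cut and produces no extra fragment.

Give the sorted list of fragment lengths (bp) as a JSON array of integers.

[2,3,42,79,162]

Scan for sites:
  XjeIII (CCCA, off=1): starts [161, 245] → cuts [162, 246]
  DwuIX (TGTAAT, off=3): no sites
  PtaII (TACC, off=0): starts [243] → cuts [243]
  YnoIV (TCACGG, off=5): no sites
  SqiIX (TCCC, off=4): starts [160] → cuts [164]

All cut coordinates (distinct, sorted): [162, 164, 243, 246]

Fragments:
  [0,162): 162 bp
  [162,164): 2 bp
  [164,243): 79 bp
  [243,246): 3 bp
  [246,288): 42 bp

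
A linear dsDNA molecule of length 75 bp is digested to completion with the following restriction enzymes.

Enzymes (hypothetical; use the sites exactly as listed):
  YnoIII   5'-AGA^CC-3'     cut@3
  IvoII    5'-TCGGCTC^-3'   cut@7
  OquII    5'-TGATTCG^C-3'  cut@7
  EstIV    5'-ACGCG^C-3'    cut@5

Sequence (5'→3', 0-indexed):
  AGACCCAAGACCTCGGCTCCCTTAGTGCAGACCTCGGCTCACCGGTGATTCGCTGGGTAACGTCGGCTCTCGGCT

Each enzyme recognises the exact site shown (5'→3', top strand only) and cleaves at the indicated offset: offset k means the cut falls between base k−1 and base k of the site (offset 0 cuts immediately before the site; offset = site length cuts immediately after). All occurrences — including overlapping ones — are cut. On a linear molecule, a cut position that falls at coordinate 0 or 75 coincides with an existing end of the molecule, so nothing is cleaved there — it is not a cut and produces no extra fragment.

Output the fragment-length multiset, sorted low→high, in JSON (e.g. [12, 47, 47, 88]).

Scan for sites:
  YnoIII AGACC/3: at [0, 7, 28] ⇒ [3, 10, 31]
  IvoII TCGGCTC/7: at [12, 33, 62] ⇒ [19, 40, 69]
  OquII TGATTCGC/7: at [45] ⇒ [52]
  EstIV (ACGCGC, off=5): no sites

Pooled cuts: [3, 10, 19, 31, 40, 52, 69]

Fragment lengths:
  [0,3): 3 bp
  [3,10): 7 bp
  [10,19): 9 bp
  [19,31): 12 bp
  [31,40): 9 bp
  [40,52): 12 bp
  [52,69): 17 bp
  [69,75): 6 bp

[3,6,7,9,9,12,12,17]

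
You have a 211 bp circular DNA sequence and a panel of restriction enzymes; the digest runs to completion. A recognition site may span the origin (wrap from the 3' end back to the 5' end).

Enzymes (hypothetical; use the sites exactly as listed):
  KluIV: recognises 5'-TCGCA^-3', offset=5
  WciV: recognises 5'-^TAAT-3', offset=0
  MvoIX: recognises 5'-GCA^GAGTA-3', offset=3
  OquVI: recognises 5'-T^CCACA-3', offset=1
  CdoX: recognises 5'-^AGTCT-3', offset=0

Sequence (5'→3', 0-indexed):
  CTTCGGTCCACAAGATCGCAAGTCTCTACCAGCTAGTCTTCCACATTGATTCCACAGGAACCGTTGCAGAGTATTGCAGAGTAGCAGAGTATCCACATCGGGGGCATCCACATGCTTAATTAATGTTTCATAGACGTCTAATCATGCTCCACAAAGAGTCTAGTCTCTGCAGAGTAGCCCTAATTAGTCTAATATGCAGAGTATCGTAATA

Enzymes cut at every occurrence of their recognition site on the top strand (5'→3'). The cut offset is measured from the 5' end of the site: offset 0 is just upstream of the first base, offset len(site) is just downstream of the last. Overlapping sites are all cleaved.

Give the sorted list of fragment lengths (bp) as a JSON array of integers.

[4,4,5,5,6,6,8,8,8,9,9,9,10,10,10,11,12,13,14,15,17,18]

Per-enzyme occurrences:
  KluIV TCGCA/5: at [15] ⇒ [20]
  WciV TAAT/0: at [116, 120, 138, 180, 189, 206] ⇒ [116, 120, 138, 180, 189, 206]
  MvoIX GCAGAGTA/3: at [65, 75, 83, 168, 195] ⇒ [68, 78, 86, 171, 198]
  OquVI TCCACA/1: at [6, 39, 50, 91, 106, 147] ⇒ [7, 40, 51, 92, 107, 148]
  CdoX AGTCT/0: at [20, 34, 156, 161, 185] ⇒ [20, 34, 156, 161, 185]

All cut coordinates (distinct, sorted): [7, 20, 34, 40, 51, 68, 78, 86, 92, 107, 116, 120, 138, 148, 156, 161, 171, 180, 185, 189, 198, 206]

Fragment lengths:
  7→20: 13 bp
  20→34: 14 bp
  34→40: 6 bp
  40→51: 11 bp
  51→68: 17 bp
  68→78: 10 bp
  78→86: 8 bp
  86→92: 6 bp
  92→107: 15 bp
  107→116: 9 bp
  116→120: 4 bp
  120→138: 18 bp
  138→148: 10 bp
  148→156: 8 bp
  156→161: 5 bp
  161→171: 10 bp
  171→180: 9 bp
  180→185: 5 bp
  185→189: 4 bp
  189→198: 9 bp
  198→206: 8 bp
  206→7 (wrap): 211-206+7 = 12 bp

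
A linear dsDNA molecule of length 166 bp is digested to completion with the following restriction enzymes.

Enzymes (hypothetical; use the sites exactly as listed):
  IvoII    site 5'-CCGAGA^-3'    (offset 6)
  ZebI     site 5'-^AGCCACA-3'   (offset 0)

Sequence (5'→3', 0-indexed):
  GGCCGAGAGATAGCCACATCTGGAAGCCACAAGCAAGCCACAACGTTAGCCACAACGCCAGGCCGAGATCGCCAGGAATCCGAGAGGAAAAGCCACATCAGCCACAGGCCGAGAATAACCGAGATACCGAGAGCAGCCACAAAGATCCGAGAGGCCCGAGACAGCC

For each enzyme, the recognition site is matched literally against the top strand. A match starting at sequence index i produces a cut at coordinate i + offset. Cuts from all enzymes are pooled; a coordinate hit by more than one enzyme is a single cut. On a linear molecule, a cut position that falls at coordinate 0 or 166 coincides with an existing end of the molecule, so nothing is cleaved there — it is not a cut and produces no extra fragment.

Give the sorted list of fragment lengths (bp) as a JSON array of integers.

Scan for sites:
  IvoII (CCGAGA, off=6): starts [2, 62, 79, 108, 118, 126, 146, 155] → cuts [8, 68, 85, 114, 124, 132, 152, 161]
  ZebI (AGCCACA, off=0): starts [11, 24, 35, 47, 90, 99, 134] → cuts [11, 24, 35, 47, 90, 99, 134]

Pooled cuts: [8, 11, 24, 35, 47, 68, 85, 90, 99, 114, 124, 132, 134, 152, 161]

Fragments:
  [0,8): 8 bp
  [8,11): 3 bp
  [11,24): 13 bp
  [24,35): 11 bp
  [35,47): 12 bp
  [47,68): 21 bp
  [68,85): 17 bp
  [85,90): 5 bp
  [90,99): 9 bp
  [99,114): 15 bp
  [114,124): 10 bp
  [124,132): 8 bp
  [132,134): 2 bp
  [134,152): 18 bp
  [152,161): 9 bp
  [161,166): 5 bp

[2,3,5,5,8,8,9,9,10,11,12,13,15,17,18,21]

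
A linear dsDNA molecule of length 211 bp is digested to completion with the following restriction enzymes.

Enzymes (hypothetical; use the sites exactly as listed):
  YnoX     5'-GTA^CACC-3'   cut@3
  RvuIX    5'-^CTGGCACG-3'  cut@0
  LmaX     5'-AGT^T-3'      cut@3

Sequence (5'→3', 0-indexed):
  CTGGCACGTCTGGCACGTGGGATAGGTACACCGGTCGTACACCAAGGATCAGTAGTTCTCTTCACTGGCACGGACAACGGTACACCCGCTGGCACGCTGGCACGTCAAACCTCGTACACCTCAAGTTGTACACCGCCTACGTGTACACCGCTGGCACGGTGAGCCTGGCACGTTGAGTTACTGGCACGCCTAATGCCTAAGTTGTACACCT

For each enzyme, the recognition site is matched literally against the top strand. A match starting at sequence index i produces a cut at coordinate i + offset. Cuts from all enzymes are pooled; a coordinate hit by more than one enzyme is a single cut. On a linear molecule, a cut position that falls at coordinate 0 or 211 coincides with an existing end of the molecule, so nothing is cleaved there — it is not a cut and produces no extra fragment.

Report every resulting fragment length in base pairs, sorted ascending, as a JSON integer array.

[2,4,4,5,5,6,8,8,9,10,11,14,14,15,17,18,19,20,22]

Scan for sites:
  YnoX GTACACC/3: at [25, 36, 79, 113, 127, 142, 203] ⇒ [28, 39, 82, 116, 130, 145, 206]
  RvuIX CTGGCACG/0: at [0, 9, 64, 88, 96, 150, 164, 180] ⇒ [9, 64, 88, 96, 150, 164, 180] (position 0 is a terminus of the linear molecule — no cut)
  LmaX AGTT/3: at [53, 123, 175, 199] ⇒ [56, 126, 178, 202]

Pooled cuts: [9, 28, 39, 56, 64, 82, 88, 96, 116, 126, 130, 145, 150, 164, 178, 180, 202, 206]

Fragments:
  [0,9): 9 bp
  [9,28): 19 bp
  [28,39): 11 bp
  [39,56): 17 bp
  [56,64): 8 bp
  [64,82): 18 bp
  [82,88): 6 bp
  [88,96): 8 bp
  [96,116): 20 bp
  [116,126): 10 bp
  [126,130): 4 bp
  [130,145): 15 bp
  [145,150): 5 bp
  [150,164): 14 bp
  [164,178): 14 bp
  [178,180): 2 bp
  [180,202): 22 bp
  [202,206): 4 bp
  [206,211): 5 bp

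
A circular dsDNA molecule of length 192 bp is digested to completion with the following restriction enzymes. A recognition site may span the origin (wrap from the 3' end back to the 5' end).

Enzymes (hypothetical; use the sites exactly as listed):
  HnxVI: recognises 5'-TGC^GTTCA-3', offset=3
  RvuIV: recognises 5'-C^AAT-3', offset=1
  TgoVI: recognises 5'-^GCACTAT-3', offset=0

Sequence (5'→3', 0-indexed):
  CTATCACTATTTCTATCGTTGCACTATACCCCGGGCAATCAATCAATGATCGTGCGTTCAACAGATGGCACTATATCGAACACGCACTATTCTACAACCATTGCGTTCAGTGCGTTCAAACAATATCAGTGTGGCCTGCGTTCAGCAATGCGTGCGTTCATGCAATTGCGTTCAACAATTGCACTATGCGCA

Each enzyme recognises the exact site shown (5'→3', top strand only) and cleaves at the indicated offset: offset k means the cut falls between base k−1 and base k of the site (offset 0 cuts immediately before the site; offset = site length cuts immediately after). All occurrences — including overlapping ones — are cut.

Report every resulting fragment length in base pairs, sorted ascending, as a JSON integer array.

Scan for sites:
  HnxVI (TGCGTTCA, off=3): starts [52, 101, 110, 136, 152, 166] → cuts [55, 104, 113, 139, 155, 169]
  RvuIV (CAAT, off=1): starts [35, 39, 43, 120, 145, 162, 175] → cuts [36, 40, 44, 121, 146, 163, 176]
  TgoVI (GCACTAT, off=0): starts [20, 67, 83, 180, 189] → cuts [20, 67, 83, 180, 189]

Pooled cuts: [20, 36, 40, 44, 55, 67, 83, 104, 113, 121, 139, 146, 155, 163, 169, 176, 180, 189]

Fragments:
  20→36: 16 bp
  36→40: 4 bp
  40→44: 4 bp
  44→55: 11 bp
  55→67: 12 bp
  67→83: 16 bp
  83→104: 21 bp
  104→113: 9 bp
  113→121: 8 bp
  121→139: 18 bp
  139→146: 7 bp
  146→155: 9 bp
  155→163: 8 bp
  163→169: 6 bp
  169→176: 7 bp
  176→180: 4 bp
  180→189: 9 bp
  189→20 (wrap): 192-189+20 = 23 bp

[4,4,4,6,7,7,8,8,9,9,9,11,12,16,16,18,21,23]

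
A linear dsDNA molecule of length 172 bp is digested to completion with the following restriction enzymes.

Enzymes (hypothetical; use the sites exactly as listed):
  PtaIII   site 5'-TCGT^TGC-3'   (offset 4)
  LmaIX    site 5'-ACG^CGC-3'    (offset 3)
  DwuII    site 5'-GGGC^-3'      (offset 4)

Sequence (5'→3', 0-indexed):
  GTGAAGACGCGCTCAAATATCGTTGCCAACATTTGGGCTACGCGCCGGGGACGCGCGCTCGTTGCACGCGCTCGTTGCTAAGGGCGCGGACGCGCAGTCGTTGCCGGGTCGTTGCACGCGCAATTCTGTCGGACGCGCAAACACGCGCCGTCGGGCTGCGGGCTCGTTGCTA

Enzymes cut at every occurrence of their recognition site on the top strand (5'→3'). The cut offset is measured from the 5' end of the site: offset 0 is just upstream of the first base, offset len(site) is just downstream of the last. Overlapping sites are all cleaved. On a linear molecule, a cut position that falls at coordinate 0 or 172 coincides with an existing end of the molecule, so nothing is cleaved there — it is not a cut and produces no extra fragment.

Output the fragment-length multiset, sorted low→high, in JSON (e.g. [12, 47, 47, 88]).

Site scan:
  PtaIII TCGTTGC/4: at [19, 58, 71, 97, 108, 163] ⇒ [23, 62, 75, 101, 112, 167]
  LmaIX ACGCGC/3: at [6, 39, 50, 65, 89, 115, 132, 142] ⇒ [9, 42, 53, 68, 92, 118, 135, 145]
  DwuII GGGC/4: at [34, 81, 152, 159] ⇒ [38, 85, 156, 163]

Pooled cuts: [9, 23, 38, 42, 53, 62, 68, 75, 85, 92, 101, 112, 118, 135, 145, 156, 163, 167]

Fragments:
  [0,9): 9 bp
  [9,23): 14 bp
  [23,38): 15 bp
  [38,42): 4 bp
  [42,53): 11 bp
  [53,62): 9 bp
  [62,68): 6 bp
  [68,75): 7 bp
  [75,85): 10 bp
  [85,92): 7 bp
  [92,101): 9 bp
  [101,112): 11 bp
  [112,118): 6 bp
  [118,135): 17 bp
  [135,145): 10 bp
  [145,156): 11 bp
  [156,163): 7 bp
  [163,167): 4 bp
  [167,172): 5 bp

[4,4,5,6,6,7,7,7,9,9,9,10,10,11,11,11,14,15,17]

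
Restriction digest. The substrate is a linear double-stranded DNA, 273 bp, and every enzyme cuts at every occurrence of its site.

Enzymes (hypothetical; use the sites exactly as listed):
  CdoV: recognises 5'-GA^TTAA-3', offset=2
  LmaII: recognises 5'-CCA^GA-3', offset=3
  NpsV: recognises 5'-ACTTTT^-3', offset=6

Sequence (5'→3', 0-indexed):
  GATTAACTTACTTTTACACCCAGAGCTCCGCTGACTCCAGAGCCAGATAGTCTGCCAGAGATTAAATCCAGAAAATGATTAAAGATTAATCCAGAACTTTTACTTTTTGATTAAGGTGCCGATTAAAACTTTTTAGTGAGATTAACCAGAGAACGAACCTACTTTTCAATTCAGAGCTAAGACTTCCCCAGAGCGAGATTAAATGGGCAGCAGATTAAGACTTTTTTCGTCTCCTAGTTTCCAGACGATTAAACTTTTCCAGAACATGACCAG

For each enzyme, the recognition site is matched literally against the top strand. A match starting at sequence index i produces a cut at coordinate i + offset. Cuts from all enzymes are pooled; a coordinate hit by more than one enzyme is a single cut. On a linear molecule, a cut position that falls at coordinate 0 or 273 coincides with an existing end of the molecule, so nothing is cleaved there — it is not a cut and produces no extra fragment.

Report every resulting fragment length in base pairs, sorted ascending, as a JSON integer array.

Scan for sites:
  CdoV GATTAA/2: at [0, 59, 76, 83, 108, 120, 139, 196, 212, 246] ⇒ [2, 61, 78, 85, 110, 122, 141, 198, 214, 248]
  LmaII CCAGA/3: at [19, 36, 42, 54, 67, 90, 145, 187, 240, 258] ⇒ [22, 39, 45, 57, 70, 93, 148, 190, 243, 261]
  NpsV ACTTTT/6: at [9, 95, 101, 127, 160, 219, 252] ⇒ [15, 101, 107, 133, 166, 225, 258]

Pooled cuts: [2, 15, 22, 39, 45, 57, 61, 70, 78, 85, 93, 101, 107, 110, 122, 133, 141, 148, 166, 190, 198, 214, 225, 243, 248, 258, 261]

Fragments:
  [0,2): 2 bp
  [2,15): 13 bp
  [15,22): 7 bp
  [22,39): 17 bp
  [39,45): 6 bp
  [45,57): 12 bp
  [57,61): 4 bp
  [61,70): 9 bp
  [70,78): 8 bp
  [78,85): 7 bp
  [85,93): 8 bp
  [93,101): 8 bp
  [101,107): 6 bp
  [107,110): 3 bp
  [110,122): 12 bp
  [122,133): 11 bp
  [133,141): 8 bp
  [141,148): 7 bp
  [148,166): 18 bp
  [166,190): 24 bp
  [190,198): 8 bp
  [198,214): 16 bp
  [214,225): 11 bp
  [225,243): 18 bp
  [243,248): 5 bp
  [248,258): 10 bp
  [258,261): 3 bp
  [261,273): 12 bp

[2,3,3,4,5,6,6,7,7,7,8,8,8,8,8,9,10,11,11,12,12,12,13,16,17,18,18,24]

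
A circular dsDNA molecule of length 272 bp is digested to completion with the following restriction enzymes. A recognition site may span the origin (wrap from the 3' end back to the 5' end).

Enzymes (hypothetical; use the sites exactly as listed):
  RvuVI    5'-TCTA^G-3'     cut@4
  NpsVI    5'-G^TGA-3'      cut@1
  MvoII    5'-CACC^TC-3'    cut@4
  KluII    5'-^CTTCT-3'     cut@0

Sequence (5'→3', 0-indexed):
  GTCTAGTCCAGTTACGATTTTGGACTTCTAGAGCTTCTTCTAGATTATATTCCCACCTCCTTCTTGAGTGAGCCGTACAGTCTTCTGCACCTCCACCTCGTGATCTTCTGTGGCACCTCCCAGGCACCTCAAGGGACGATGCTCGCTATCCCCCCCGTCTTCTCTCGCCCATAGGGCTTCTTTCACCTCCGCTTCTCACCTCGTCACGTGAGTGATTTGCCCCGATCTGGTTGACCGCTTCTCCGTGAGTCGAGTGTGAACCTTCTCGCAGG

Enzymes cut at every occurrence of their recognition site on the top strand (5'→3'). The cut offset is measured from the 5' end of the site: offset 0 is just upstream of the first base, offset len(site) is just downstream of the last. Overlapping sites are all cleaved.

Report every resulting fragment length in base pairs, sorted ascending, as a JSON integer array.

[2,3,3,3,4,4,4,5,6,6,6,8,8,9,9,10,11,11,11,13,13,15,16,18,19,25,30]

Per-enzyme occurrences:
  RvuVI (TCTAG, off=4): starts [1, 26, 38] → cuts [5, 30, 42]
  NpsVI (GTGA, off=1): starts [67, 99, 207, 211, 244, 255] → cuts [68, 100, 208, 212, 245, 256]
  MvoII (CACCTC, off=4): starts [53, 87, 93, 113, 124, 183, 196] → cuts [57, 91, 97, 117, 128, 187, 200]
  KluII (CTTCT, off=0): starts [24, 33, 36, 59, 81, 104, 158, 176, 191, 237, 261] → cuts [24, 33, 36, 59, 81, 104, 158, 176, 191, 237, 261]

All cut coordinates (distinct, sorted): [5, 24, 30, 33, 36, 42, 57, 59, 68, 81, 91, 97, 100, 104, 117, 128, 158, 176, 187, 191, 200, 208, 212, 237, 245, 256, 261]

Fragments:
  5→24: 19 bp
  24→30: 6 bp
  30→33: 3 bp
  33→36: 3 bp
  36→42: 6 bp
  42→57: 15 bp
  57→59: 2 bp
  59→68: 9 bp
  68→81: 13 bp
  81→91: 10 bp
  91→97: 6 bp
  97→100: 3 bp
  100→104: 4 bp
  104→117: 13 bp
  117→128: 11 bp
  128→158: 30 bp
  158→176: 18 bp
  176→187: 11 bp
  187→191: 4 bp
  191→200: 9 bp
  200→208: 8 bp
  208→212: 4 bp
  212→237: 25 bp
  237→245: 8 bp
  245→256: 11 bp
  256→261: 5 bp
  261→5 (wrap): 272-261+5 = 16 bp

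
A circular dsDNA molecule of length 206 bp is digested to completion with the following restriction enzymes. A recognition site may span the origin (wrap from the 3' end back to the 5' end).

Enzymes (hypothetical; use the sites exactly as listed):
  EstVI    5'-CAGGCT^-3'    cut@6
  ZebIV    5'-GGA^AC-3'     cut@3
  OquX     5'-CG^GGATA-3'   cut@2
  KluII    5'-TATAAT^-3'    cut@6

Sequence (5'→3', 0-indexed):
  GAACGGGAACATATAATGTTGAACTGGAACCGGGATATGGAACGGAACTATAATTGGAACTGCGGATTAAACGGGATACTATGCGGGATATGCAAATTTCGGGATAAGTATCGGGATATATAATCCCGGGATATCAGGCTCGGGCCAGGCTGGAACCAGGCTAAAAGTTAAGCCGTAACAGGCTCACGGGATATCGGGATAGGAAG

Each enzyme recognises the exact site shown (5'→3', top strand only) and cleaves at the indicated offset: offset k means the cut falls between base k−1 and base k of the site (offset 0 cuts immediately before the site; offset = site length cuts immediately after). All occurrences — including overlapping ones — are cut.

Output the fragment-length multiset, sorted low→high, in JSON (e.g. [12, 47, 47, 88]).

Scan for sites:
  EstVI (CAGGCT, off=6): starts [134, 145, 156, 178] → cuts [140, 151, 162, 184]
  ZebIV (GGAAC, off=3): starts [5, 25, 38, 43, 55, 151, 205] → cuts [2, 8, 28, 41, 46, 58, 154]
  OquX (CGGGATA, off=2): starts [30, 71, 83, 99, 111, 126, 186, 194] → cuts [32, 73, 85, 101, 113, 128, 188, 196]
  KluII (TATAAT, off=6): starts [11, 48, 118] → cuts [17, 54, 124]

All cut coordinates (distinct, sorted): [2, 8, 17, 28, 32, 41, 46, 54, 58, 73, 85, 101, 113, 124, 128, 140, 151, 154, 162, 184, 188, 196]

Fragments:
  2→8: 6 bp
  8→17: 9 bp
  17→28: 11 bp
  28→32: 4 bp
  32→41: 9 bp
  41→46: 5 bp
  46→54: 8 bp
  54→58: 4 bp
  58→73: 15 bp
  73→85: 12 bp
  85→101: 16 bp
  101→113: 12 bp
  113→124: 11 bp
  124→128: 4 bp
  128→140: 12 bp
  140→151: 11 bp
  151→154: 3 bp
  154→162: 8 bp
  162→184: 22 bp
  184→188: 4 bp
  188→196: 8 bp
  196→2 (wrap): 206-196+2 = 12 bp

[3,4,4,4,4,5,6,8,8,8,9,9,11,11,11,12,12,12,12,15,16,22]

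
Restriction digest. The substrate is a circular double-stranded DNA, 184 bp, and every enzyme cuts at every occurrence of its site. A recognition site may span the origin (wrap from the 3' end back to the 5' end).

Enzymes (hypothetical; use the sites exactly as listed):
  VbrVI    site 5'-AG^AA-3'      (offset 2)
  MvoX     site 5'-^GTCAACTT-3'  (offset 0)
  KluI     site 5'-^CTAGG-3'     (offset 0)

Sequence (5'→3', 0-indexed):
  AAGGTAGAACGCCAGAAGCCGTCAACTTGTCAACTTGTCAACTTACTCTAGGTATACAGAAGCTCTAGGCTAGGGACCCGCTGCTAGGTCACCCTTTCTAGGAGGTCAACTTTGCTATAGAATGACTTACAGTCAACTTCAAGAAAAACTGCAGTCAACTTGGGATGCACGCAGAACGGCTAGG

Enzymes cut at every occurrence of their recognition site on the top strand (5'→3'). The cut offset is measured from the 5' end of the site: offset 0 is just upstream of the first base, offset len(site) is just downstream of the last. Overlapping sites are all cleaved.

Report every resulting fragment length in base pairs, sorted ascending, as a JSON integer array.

[5,5,5,5,7,8,8,8,10,11,11,12,12,12,14,14,16,21]

Per-enzyme occurrences:
  VbrVI (AGAA, off=2): starts [5, 13, 57, 118, 141, 172] → cuts [7, 15, 59, 120, 143, 174]
  MvoX (GTCAACTT, off=0): starts [20, 28, 36, 104, 131, 153] → cuts [20, 28, 36, 104, 131, 153]
  KluI (CTAGG, off=0): starts [47, 64, 69, 83, 97, 179] → cuts [47, 64, 69, 83, 97, 179]

All cut coordinates (distinct, sorted): [7, 15, 20, 28, 36, 47, 59, 64, 69, 83, 97, 104, 120, 131, 143, 153, 174, 179]

Fragments:
  7→15: 8 bp
  15→20: 5 bp
  20→28: 8 bp
  28→36: 8 bp
  36→47: 11 bp
  47→59: 12 bp
  59→64: 5 bp
  64→69: 5 bp
  69→83: 14 bp
  83→97: 14 bp
  97→104: 7 bp
  104→120: 16 bp
  120→131: 11 bp
  131→143: 12 bp
  143→153: 10 bp
  153→174: 21 bp
  174→179: 5 bp
  179→7 (wrap): 184-179+7 = 12 bp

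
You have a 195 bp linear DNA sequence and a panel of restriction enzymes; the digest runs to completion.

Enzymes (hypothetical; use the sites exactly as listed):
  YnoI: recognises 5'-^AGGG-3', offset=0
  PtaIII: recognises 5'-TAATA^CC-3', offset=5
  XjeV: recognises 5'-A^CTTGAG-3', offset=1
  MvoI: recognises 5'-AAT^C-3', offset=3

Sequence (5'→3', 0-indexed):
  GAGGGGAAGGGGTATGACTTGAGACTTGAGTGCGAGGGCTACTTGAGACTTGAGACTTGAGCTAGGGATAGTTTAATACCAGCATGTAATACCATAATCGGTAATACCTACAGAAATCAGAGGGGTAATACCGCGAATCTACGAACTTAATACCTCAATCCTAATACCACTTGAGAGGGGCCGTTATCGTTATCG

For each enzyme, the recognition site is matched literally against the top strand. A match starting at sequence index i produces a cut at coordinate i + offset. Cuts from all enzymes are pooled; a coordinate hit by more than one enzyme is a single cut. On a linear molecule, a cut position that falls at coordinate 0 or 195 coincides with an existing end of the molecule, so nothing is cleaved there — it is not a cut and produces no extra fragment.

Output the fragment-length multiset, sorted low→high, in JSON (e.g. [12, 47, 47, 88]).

[1,3,3,6,6,7,7,7,7,7,7,7,8,8,8,10,10,10,11,13,14,15,20]

Per-enzyme occurrences:
  YnoI (AGGG, off=0): starts [1, 7, 34, 63, 120, 175] → cuts [1, 7, 34, 63, 120, 175]
  PtaIII (TAATACC, off=5): starts [73, 86, 101, 125, 147, 161] → cuts [78, 91, 106, 130, 152, 166]
  XjeV (ACTTGAG, off=1): starts [16, 23, 40, 47, 54, 168] → cuts [17, 24, 41, 48, 55, 169]
  MvoI (AATC, off=3): starts [95, 114, 135, 156] → cuts [98, 117, 138, 159]

All cut coordinates (distinct, sorted): [1, 7, 17, 24, 34, 41, 48, 55, 63, 78, 91, 98, 106, 117, 120, 130, 138, 152, 159, 166, 169, 175]

Fragments:
  [0,1): 1 bp
  [1,7): 6 bp
  [7,17): 10 bp
  [17,24): 7 bp
  [24,34): 10 bp
  [34,41): 7 bp
  [41,48): 7 bp
  [48,55): 7 bp
  [55,63): 8 bp
  [63,78): 15 bp
  [78,91): 13 bp
  [91,98): 7 bp
  [98,106): 8 bp
  [106,117): 11 bp
  [117,120): 3 bp
  [120,130): 10 bp
  [130,138): 8 bp
  [138,152): 14 bp
  [152,159): 7 bp
  [159,166): 7 bp
  [166,169): 3 bp
  [169,175): 6 bp
  [175,195): 20 bp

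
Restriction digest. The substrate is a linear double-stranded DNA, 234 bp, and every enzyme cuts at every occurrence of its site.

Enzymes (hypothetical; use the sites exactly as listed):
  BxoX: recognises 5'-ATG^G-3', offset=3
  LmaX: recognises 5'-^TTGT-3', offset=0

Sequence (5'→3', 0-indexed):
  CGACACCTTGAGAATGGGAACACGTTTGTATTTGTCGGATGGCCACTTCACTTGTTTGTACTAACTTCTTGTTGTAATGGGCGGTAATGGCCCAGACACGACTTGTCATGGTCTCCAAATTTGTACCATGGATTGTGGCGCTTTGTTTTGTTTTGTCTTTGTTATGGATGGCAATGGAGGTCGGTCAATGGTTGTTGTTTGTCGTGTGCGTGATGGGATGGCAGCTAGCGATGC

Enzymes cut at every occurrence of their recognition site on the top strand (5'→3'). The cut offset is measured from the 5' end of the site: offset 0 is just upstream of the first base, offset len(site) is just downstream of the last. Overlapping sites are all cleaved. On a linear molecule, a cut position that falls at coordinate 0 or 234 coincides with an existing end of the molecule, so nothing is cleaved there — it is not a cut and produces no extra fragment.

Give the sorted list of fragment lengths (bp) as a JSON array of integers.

Per-enzyme occurrences:
  BxoX (ATGG, off=3): starts [13, 38, 76, 86, 107, 127, 163, 167, 173, 187, 212, 217] → cuts [16, 41, 79, 89, 110, 130, 166, 170, 176, 190, 215, 220]
  LmaX (TTGT, off=0): starts [25, 31, 51, 55, 68, 71, 102, 120, 132, 142, 147, 152, 158, 191, 194, 198] → cuts [25, 31, 51, 55, 68, 71, 102, 120, 132, 142, 147, 152, 158, 191, 194, 198]

Pooled cuts: [16, 25, 31, 41, 51, 55, 68, 71, 79, 89, 102, 110, 120, 130, 132, 142, 147, 152, 158, 166, 170, 176, 190, 191, 194, 198, 215, 220]

Fragments:
  [0,16): 16 bp
  [16,25): 9 bp
  [25,31): 6 bp
  [31,41): 10 bp
  [41,51): 10 bp
  [51,55): 4 bp
  [55,68): 13 bp
  [68,71): 3 bp
  [71,79): 8 bp
  [79,89): 10 bp
  [89,102): 13 bp
  [102,110): 8 bp
  [110,120): 10 bp
  [120,130): 10 bp
  [130,132): 2 bp
  [132,142): 10 bp
  [142,147): 5 bp
  [147,152): 5 bp
  [152,158): 6 bp
  [158,166): 8 bp
  [166,170): 4 bp
  [170,176): 6 bp
  [176,190): 14 bp
  [190,191): 1 bp
  [191,194): 3 bp
  [194,198): 4 bp
  [198,215): 17 bp
  [215,220): 5 bp
  [220,234): 14 bp

[1,2,3,3,4,4,4,5,5,5,6,6,6,8,8,8,9,10,10,10,10,10,10,13,13,14,14,16,17]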